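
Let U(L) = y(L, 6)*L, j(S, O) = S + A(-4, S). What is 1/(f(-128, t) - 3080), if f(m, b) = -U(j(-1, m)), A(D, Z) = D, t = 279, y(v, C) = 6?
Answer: -1/3050 ≈ -0.00032787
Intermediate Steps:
j(S, O) = -4 + S (j(S, O) = S - 4 = -4 + S)
U(L) = 6*L
f(m, b) = 30 (f(m, b) = -6*(-4 - 1) = -6*(-5) = -1*(-30) = 30)
1/(f(-128, t) - 3080) = 1/(30 - 3080) = 1/(-3050) = -1/3050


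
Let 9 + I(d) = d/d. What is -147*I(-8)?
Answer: 1176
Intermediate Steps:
I(d) = -8 (I(d) = -9 + d/d = -9 + 1 = -8)
-147*I(-8) = -147*(-8) = 1176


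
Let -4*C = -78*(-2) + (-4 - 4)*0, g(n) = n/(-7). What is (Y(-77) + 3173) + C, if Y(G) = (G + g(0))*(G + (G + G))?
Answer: 20921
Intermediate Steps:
g(n) = -n/7 (g(n) = n*(-⅐) = -n/7)
Y(G) = 3*G² (Y(G) = (G - ⅐*0)*(G + (G + G)) = (G + 0)*(G + 2*G) = G*(3*G) = 3*G²)
C = -39 (C = -(-78*(-2) + (-4 - 4)*0)/4 = -(156 - 8*0)/4 = -(156 + 0)/4 = -¼*156 = -39)
(Y(-77) + 3173) + C = (3*(-77)² + 3173) - 39 = (3*5929 + 3173) - 39 = (17787 + 3173) - 39 = 20960 - 39 = 20921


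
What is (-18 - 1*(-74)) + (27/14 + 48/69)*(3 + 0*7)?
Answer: 20567/322 ≈ 63.873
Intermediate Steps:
(-18 - 1*(-74)) + (27/14 + 48/69)*(3 + 0*7) = (-18 + 74) + (27*(1/14) + 48*(1/69))*(3 + 0) = 56 + (27/14 + 16/23)*3 = 56 + (845/322)*3 = 56 + 2535/322 = 20567/322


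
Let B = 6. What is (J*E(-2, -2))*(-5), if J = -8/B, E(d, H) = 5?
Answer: 100/3 ≈ 33.333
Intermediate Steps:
J = -4/3 (J = -8/6 = -8*1/6 = -4/3 ≈ -1.3333)
(J*E(-2, -2))*(-5) = -4/3*5*(-5) = -20/3*(-5) = 100/3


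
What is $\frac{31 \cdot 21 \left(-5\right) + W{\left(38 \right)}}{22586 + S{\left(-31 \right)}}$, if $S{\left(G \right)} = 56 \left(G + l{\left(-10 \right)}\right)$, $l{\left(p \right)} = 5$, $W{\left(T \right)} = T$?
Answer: $- \frac{3217}{21130} \approx -0.15225$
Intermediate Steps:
$S{\left(G \right)} = 280 + 56 G$ ($S{\left(G \right)} = 56 \left(G + 5\right) = 56 \left(5 + G\right) = 280 + 56 G$)
$\frac{31 \cdot 21 \left(-5\right) + W{\left(38 \right)}}{22586 + S{\left(-31 \right)}} = \frac{31 \cdot 21 \left(-5\right) + 38}{22586 + \left(280 + 56 \left(-31\right)\right)} = \frac{651 \left(-5\right) + 38}{22586 + \left(280 - 1736\right)} = \frac{-3255 + 38}{22586 - 1456} = - \frac{3217}{21130}$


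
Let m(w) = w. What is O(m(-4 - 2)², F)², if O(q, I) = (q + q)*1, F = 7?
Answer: 5184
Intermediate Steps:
O(q, I) = 2*q (O(q, I) = (2*q)*1 = 2*q)
O(m(-4 - 2)², F)² = (2*(-4 - 2)²)² = (2*(-6)²)² = (2*36)² = 72² = 5184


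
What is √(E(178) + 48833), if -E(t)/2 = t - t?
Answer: √48833 ≈ 220.98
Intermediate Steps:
E(t) = 0 (E(t) = -2*(t - t) = -2*0 = 0)
√(E(178) + 48833) = √(0 + 48833) = √48833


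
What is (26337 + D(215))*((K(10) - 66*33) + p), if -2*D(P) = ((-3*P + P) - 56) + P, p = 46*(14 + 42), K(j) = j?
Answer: 10800780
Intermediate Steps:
p = 2576 (p = 46*56 = 2576)
D(P) = 28 + P/2 (D(P) = -(((-3*P + P) - 56) + P)/2 = -((-2*P - 56) + P)/2 = -((-56 - 2*P) + P)/2 = -(-56 - P)/2 = 28 + P/2)
(26337 + D(215))*((K(10) - 66*33) + p) = (26337 + (28 + (1/2)*215))*((10 - 66*33) + 2576) = (26337 + (28 + 215/2))*((10 - 2178) + 2576) = (26337 + 271/2)*(-2168 + 2576) = (52945/2)*408 = 10800780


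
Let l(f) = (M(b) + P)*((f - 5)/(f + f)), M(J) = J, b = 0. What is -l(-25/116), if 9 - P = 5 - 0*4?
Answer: -242/5 ≈ -48.400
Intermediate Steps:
P = 4 (P = 9 - (5 - 0*4) = 9 - (5 - 1*0) = 9 - (5 + 0) = 9 - 1*5 = 9 - 5 = 4)
l(f) = 2*(-5 + f)/f (l(f) = (0 + 4)*((f - 5)/(f + f)) = 4*((-5 + f)/((2*f))) = 4*((-5 + f)*(1/(2*f))) = 4*((-5 + f)/(2*f)) = 2*(-5 + f)/f)
-l(-25/116) = -(2 - 10/((-25/116))) = -(2 - 10/((-25*1/116))) = -(2 - 10/(-25/116)) = -(2 - 10*(-116/25)) = -(2 + 232/5) = -1*242/5 = -242/5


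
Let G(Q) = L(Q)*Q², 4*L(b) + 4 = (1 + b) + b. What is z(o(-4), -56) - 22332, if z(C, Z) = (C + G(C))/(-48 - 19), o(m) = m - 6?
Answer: -1495659/67 ≈ -22323.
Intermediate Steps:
o(m) = -6 + m
L(b) = -¾ + b/2 (L(b) = -1 + ((1 + b) + b)/4 = -1 + (1 + 2*b)/4 = -1 + (¼ + b/2) = -¾ + b/2)
G(Q) = Q²*(-¾ + Q/2) (G(Q) = (-¾ + Q/2)*Q² = Q²*(-¾ + Q/2))
z(C, Z) = -C/67 - C²*(-3 + 2*C)/268 (z(C, Z) = (C + C²*(-3 + 2*C)/4)/(-48 - 19) = (C + C²*(-3 + 2*C)/4)/(-67) = (C + C²*(-3 + 2*C)/4)*(-1/67) = -C/67 - C²*(-3 + 2*C)/268)
z(o(-4), -56) - 22332 = (-6 - 4)*(-4 + (-6 - 4)*(3 - 2*(-6 - 4)))/268 - 22332 = (1/268)*(-10)*(-4 - 10*(3 - 2*(-10))) - 22332 = (1/268)*(-10)*(-4 - 10*(3 + 20)) - 22332 = (1/268)*(-10)*(-4 - 10*23) - 22332 = (1/268)*(-10)*(-4 - 230) - 22332 = (1/268)*(-10)*(-234) - 22332 = 585/67 - 22332 = -1495659/67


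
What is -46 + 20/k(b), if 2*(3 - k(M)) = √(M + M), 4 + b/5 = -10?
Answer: -491/11 + 5*I*√35/11 ≈ -44.636 + 2.6891*I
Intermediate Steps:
b = -70 (b = -20 + 5*(-10) = -20 - 50 = -70)
k(M) = 3 - √2*√M/2 (k(M) = 3 - √(M + M)/2 = 3 - √2*√M/2)
-46 + 20/k(b) = -46 + 20/(3 - √2*√(-70)/2) = -46 + 20/(3 - √2*I*√70/2) = -46 + 20/(3 - I*√35)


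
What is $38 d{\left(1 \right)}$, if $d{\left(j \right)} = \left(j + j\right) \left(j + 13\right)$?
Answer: $1064$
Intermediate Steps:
$d{\left(j \right)} = 2 j \left(13 + j\right)$
$38 d{\left(1 \right)} = 38 \cdot 2 \cdot 1 \left(13 + 1\right) = 38 \cdot 2 \cdot 1 \cdot 14 = 38 \cdot 28 = 1064$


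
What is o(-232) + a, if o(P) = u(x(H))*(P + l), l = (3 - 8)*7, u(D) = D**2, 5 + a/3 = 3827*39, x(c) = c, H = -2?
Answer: 446676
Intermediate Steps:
a = 447744 (a = -15 + 3*(3827*39) = -15 + 3*149253 = -15 + 447759 = 447744)
l = -35 (l = -5*7 = -35)
o(P) = -140 + 4*P (o(P) = (-2)**2*(P - 35) = 4*(-35 + P) = -140 + 4*P)
o(-232) + a = (-140 + 4*(-232)) + 447744 = (-140 - 928) + 447744 = -1068 + 447744 = 446676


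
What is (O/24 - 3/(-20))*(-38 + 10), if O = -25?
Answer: 749/30 ≈ 24.967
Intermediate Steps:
(O/24 - 3/(-20))*(-38 + 10) = (-25/24 - 3/(-20))*(-38 + 10) = (-25*1/24 - 3*(-1/20))*(-28) = (-25/24 + 3/20)*(-28) = -107/120*(-28) = 749/30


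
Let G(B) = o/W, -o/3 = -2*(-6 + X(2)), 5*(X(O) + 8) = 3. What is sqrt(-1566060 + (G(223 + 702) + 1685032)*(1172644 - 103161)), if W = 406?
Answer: sqrt(1856580114667594855)/1015 ≈ 1.3424e+6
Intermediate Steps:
X(O) = -37/5 (X(O) = -8 + (1/5)*3 = -8 + 3/5 = -37/5)
o = -402/5 (o = -(-6)*(-6 - 37/5) = -(-6)*(-67)/5 = -3*134/5 = -402/5 ≈ -80.400)
G(B) = -201/1015 (G(B) = -402/5/406 = -402/5*1/406 = -201/1015)
sqrt(-1566060 + (G(223 + 702) + 1685032)*(1172644 - 103161)) = sqrt(-1566060 + (-201/1015 + 1685032)*(1172644 - 103161)) = sqrt(-1566060 + (1710307279/1015)*1069483) = sqrt(-1566060 + 1829144559666757/1015) = sqrt(1829142970115857/1015) = sqrt(1856580114667594855)/1015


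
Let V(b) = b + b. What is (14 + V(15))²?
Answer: 1936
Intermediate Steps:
V(b) = 2*b
(14 + V(15))² = (14 + 2*15)² = (14 + 30)² = 44² = 1936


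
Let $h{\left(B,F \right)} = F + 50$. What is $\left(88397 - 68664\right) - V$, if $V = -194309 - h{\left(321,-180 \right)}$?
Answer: $213912$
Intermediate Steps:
$h{\left(B,F \right)} = 50 + F$
$V = -194179$ ($V = -194309 - \left(50 - 180\right) = -194309 - -130 = -194309 + 130 = -194179$)
$\left(88397 - 68664\right) - V = \left(88397 - 68664\right) - -194179 = \left(88397 - 68664\right) + 194179 = 19733 + 194179 = 213912$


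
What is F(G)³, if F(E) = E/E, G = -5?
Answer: 1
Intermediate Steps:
F(E) = 1
F(G)³ = 1³ = 1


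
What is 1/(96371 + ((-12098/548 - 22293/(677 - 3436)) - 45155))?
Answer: 755966/38706973747 ≈ 1.9530e-5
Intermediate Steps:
1/(96371 + ((-12098/548 - 22293/(677 - 3436)) - 45155)) = 1/(96371 + ((-12098*1/548 - 22293/(-2759)) - 45155)) = 1/(96371 + ((-6049/274 - 22293*(-1/2759)) - 45155)) = 1/(96371 + ((-6049/274 + 22293/2759) - 45155)) = 1/(96371 + (-10580909/755966 - 45155)) = 1/(96371 - 34146225639/755966) = 1/(38706973747/755966) = 755966/38706973747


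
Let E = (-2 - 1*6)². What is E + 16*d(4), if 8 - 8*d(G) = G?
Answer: 72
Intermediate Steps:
d(G) = 1 - G/8
E = 64 (E = (-2 - 6)² = (-8)² = 64)
E + 16*d(4) = 64 + 16*(1 - ⅛*4) = 64 + 16*(1 - ½) = 64 + 16*(½) = 64 + 8 = 72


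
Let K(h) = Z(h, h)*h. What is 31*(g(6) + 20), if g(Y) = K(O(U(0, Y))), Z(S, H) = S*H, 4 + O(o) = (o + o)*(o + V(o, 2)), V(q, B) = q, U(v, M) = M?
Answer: 85064620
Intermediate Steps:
O(o) = -4 + 4*o**2 (O(o) = -4 + (o + o)*(o + o) = -4 + (2*o)*(2*o) = -4 + 4*o**2)
Z(S, H) = H*S
K(h) = h**3 (K(h) = (h*h)*h = h**2*h = h**3)
g(Y) = (-4 + 4*Y**2)**3
31*(g(6) + 20) = 31*(64*(-1 + 6**2)**3 + 20) = 31*(64*(-1 + 36)**3 + 20) = 31*(64*35**3 + 20) = 31*(64*42875 + 20) = 31*(2744000 + 20) = 31*2744020 = 85064620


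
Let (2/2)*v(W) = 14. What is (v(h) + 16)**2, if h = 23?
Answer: 900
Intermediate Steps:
v(W) = 14
(v(h) + 16)**2 = (14 + 16)**2 = 30**2 = 900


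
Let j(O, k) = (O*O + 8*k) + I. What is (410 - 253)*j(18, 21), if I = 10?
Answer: 78814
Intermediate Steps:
j(O, k) = 10 + O**2 + 8*k (j(O, k) = (O*O + 8*k) + 10 = (O**2 + 8*k) + 10 = 10 + O**2 + 8*k)
(410 - 253)*j(18, 21) = (410 - 253)*(10 + 18**2 + 8*21) = 157*(10 + 324 + 168) = 157*502 = 78814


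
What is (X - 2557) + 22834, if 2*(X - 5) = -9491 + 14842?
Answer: 45915/2 ≈ 22958.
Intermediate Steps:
X = 5361/2 (X = 5 + (-9491 + 14842)/2 = 5 + (½)*5351 = 5 + 5351/2 = 5361/2 ≈ 2680.5)
(X - 2557) + 22834 = (5361/2 - 2557) + 22834 = 247/2 + 22834 = 45915/2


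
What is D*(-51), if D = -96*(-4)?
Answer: -19584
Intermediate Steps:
D = 384
D*(-51) = 384*(-51) = -19584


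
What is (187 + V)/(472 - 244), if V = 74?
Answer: 87/76 ≈ 1.1447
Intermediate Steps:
(187 + V)/(472 - 244) = (187 + 74)/(472 - 244) = 261/228 = 261*(1/228) = 87/76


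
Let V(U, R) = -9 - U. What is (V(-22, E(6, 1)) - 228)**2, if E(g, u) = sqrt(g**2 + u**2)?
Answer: 46225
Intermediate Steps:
(V(-22, E(6, 1)) - 228)**2 = ((-9 - 1*(-22)) - 228)**2 = ((-9 + 22) - 228)**2 = (13 - 228)**2 = (-215)**2 = 46225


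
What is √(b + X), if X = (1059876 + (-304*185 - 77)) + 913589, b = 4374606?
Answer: √6291754 ≈ 2508.3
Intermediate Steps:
X = 1917148 (X = (1059876 + (-56240 - 77)) + 913589 = (1059876 - 56317) + 913589 = 1003559 + 913589 = 1917148)
√(b + X) = √(4374606 + 1917148) = √6291754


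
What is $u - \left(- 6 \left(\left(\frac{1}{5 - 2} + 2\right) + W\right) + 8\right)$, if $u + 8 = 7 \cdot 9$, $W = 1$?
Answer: $67$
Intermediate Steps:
$u = 55$ ($u = -8 + 7 \cdot 9 = -8 + 63 = 55$)
$u - \left(- 6 \left(\left(\frac{1}{5 - 2} + 2\right) + W\right) + 8\right) = 55 - \left(- 6 \left(\left(\frac{1}{5 - 2} + 2\right) + 1\right) + 8\right) = 55 - \left(- 6 \left(\left(\frac{1}{3} + 2\right) + 1\right) + 8\right) = 55 - \left(- 6 \left(\frac{7}{3} + 1\right) + 8\right) = 55 - \left(\left(-6\right) \frac{10}{3} + 8\right) = 55 - \left(-20 + 8\right) = 55 - -12 = 55 + 12 = 67$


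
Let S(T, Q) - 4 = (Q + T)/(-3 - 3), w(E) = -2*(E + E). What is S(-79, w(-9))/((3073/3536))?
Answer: 118456/9219 ≈ 12.849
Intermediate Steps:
w(E) = -4*E
S(T, Q) = 4 - Q/6 - T/6 (S(T, Q) = 4 + (Q + T)/(-3 - 3) = 4 + (Q + T)/(-6) = 4 + (Q + T)*(-1/6) = 4 + (-Q/6 - T/6) = 4 - Q/6 - T/6)
S(-79, w(-9))/((3073/3536)) = (4 - (-2)*(-9)/3 - 1/6*(-79))/((3073/3536)) = (4 - 1/6*36 + 79/6)/((3073*(1/3536))) = (4 - 6 + 79/6)/(3073/3536) = (67/6)*(3536/3073) = 118456/9219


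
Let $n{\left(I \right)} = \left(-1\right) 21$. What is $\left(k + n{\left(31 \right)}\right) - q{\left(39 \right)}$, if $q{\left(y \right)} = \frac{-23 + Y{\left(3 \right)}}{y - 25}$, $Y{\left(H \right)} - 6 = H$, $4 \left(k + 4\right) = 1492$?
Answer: $349$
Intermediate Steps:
$k = 369$ ($k = -4 + \frac{1}{4} \cdot 1492 = -4 + 373 = 369$)
$Y{\left(H \right)} = 6 + H$
$n{\left(I \right)} = -21$
$q{\left(y \right)} = - \frac{14}{-25 + y}$ ($q{\left(y \right)} = \frac{-23 + \left(6 + 3\right)}{y - 25} = \frac{-23 + 9}{-25 + y} = - \frac{14}{-25 + y}$)
$\left(k + n{\left(31 \right)}\right) - q{\left(39 \right)} = \left(369 - 21\right) - - \frac{14}{-25 + 39} = 348 - - \frac{14}{14} = 348 - \left(-14\right) \frac{1}{14} = 348 - -1 = 348 + 1 = 349$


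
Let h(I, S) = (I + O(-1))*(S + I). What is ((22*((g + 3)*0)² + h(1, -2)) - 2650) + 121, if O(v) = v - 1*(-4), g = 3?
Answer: -2533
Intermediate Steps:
O(v) = 4 + v (O(v) = v + 4 = 4 + v)
h(I, S) = (3 + I)*(I + S) (h(I, S) = (I + (4 - 1))*(S + I) = (I + 3)*(I + S) = (3 + I)*(I + S))
((22*((g + 3)*0)² + h(1, -2)) - 2650) + 121 = ((22*((3 + 3)*0)² + (1² + 3*1 + 3*(-2) + 1*(-2))) - 2650) + 121 = ((22*(6*0)² + (1 + 3 - 6 - 2)) - 2650) + 121 = ((22*0² - 4) - 2650) + 121 = ((22*0 - 4) - 2650) + 121 = ((0 - 4) - 2650) + 121 = (-4 - 2650) + 121 = -2654 + 121 = -2533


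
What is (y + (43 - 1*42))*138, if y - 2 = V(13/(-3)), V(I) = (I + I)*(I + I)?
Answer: 32338/3 ≈ 10779.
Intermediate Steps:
V(I) = 4*I² (V(I) = (2*I)*(2*I) = 4*I²)
y = 694/9 (y = 2 + 4*(13/(-3))² = 2 + 4*(13*(-⅓))² = 2 + 4*(-13/3)² = 2 + 4*(169/9) = 2 + 676/9 = 694/9 ≈ 77.111)
(y + (43 - 1*42))*138 = (694/9 + (43 - 1*42))*138 = (694/9 + (43 - 42))*138 = (694/9 + 1)*138 = (703/9)*138 = 32338/3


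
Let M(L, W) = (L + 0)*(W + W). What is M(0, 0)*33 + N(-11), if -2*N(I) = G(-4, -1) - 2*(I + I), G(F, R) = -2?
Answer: -21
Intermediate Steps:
M(L, W) = 2*L*W (M(L, W) = L*(2*W) = 2*L*W)
N(I) = 1 + 2*I (N(I) = -(-2 - 2*(I + I))/2 = -(-2 - 4*I)/2 = 1 + 2*I)
M(0, 0)*33 + N(-11) = (2*0*0)*33 + (1 + 2*(-11)) = 0*33 + (1 - 22) = 0 - 21 = -21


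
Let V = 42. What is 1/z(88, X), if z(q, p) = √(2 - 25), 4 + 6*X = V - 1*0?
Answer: -I*√23/23 ≈ -0.20851*I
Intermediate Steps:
X = 19/3 (X = -⅔ + (42 - 1*0)/6 = -⅔ + (42 + 0)/6 = -⅔ + (⅙)*42 = -⅔ + 7 = 19/3 ≈ 6.3333)
z(q, p) = I*√23 (z(q, p) = √(-23) = I*√23)
1/z(88, X) = 1/(I*√23) = -I*√23/23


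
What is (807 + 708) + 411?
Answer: 1926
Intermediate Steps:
(807 + 708) + 411 = 1515 + 411 = 1926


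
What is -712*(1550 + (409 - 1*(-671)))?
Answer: -1872560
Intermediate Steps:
-712*(1550 + (409 - 1*(-671))) = -712*(1550 + (409 + 671)) = -712*(1550 + 1080) = -712*2630 = -1872560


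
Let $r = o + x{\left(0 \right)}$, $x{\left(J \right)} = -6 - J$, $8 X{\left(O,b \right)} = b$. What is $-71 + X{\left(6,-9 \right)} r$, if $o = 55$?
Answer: $- \frac{1009}{8} \approx -126.13$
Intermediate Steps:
$X{\left(O,b \right)} = \frac{b}{8}$
$r = 49$ ($r = 55 - 6 = 49$)
$-71 + X{\left(6,-9 \right)} r = -71 + \frac{1}{8} \left(-9\right) 49 = -71 - \frac{441}{8} = - \frac{1009}{8}$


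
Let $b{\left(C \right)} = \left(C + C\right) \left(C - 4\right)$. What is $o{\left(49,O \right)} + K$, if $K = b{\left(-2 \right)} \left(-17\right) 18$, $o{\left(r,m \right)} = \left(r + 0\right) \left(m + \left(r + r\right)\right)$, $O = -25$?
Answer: $-3767$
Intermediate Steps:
$b{\left(C \right)} = 2 C \left(-4 + C\right)$
$o{\left(r,m \right)} = r \left(m + 2 r\right)$
$K = -7344$ ($K = 2 \left(-2\right) \left(-4 - 2\right) \left(-17\right) 18 = 2 \left(-2\right) \left(-6\right) \left(-17\right) 18 = 24 \left(-17\right) 18 = \left(-408\right) 18 = -7344$)
$o{\left(49,O \right)} + K = 49 \left(-25 + 2 \cdot 49\right) - 7344 = 49 \left(-25 + 98\right) - 7344 = 49 \cdot 73 - 7344 = 3577 - 7344 = -3767$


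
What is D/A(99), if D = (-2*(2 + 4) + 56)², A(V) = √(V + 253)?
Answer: 22*√22 ≈ 103.19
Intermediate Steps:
A(V) = √(253 + V)
D = 1936 (D = (-2*6 + 56)² = (-12 + 56)² = 44² = 1936)
D/A(99) = 1936/(√(253 + 99)) = 1936/(√352) = 1936/((4*√22)) = 1936*(√22/88) = 22*√22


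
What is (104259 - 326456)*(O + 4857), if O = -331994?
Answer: 72688859989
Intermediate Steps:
(104259 - 326456)*(O + 4857) = (104259 - 326456)*(-331994 + 4857) = -222197*(-327137) = 72688859989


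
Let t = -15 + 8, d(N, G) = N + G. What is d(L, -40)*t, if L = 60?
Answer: -140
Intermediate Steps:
d(N, G) = G + N
t = -7
d(L, -40)*t = (-40 + 60)*(-7) = 20*(-7) = -140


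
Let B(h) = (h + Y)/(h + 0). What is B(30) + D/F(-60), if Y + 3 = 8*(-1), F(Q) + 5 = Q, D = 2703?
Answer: -15971/390 ≈ -40.951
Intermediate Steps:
F(Q) = -5 + Q
Y = -11 (Y = -3 + 8*(-1) = -3 - 8 = -11)
B(h) = (-11 + h)/h (B(h) = (h - 11)/(h + 0) = (-11 + h)/h)
B(30) + D/F(-60) = (-11 + 30)/30 + 2703/(-5 - 60) = (1/30)*19 + 2703/(-65) = 19/30 + 2703*(-1/65) = 19/30 - 2703/65 = -15971/390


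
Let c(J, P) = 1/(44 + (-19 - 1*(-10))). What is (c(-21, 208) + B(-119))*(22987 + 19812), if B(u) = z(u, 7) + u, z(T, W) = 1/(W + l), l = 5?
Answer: -2137082467/420 ≈ -5.0883e+6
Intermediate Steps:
z(T, W) = 1/(5 + W) (z(T, W) = 1/(W + 5) = 1/(5 + W))
c(J, P) = 1/35 (c(J, P) = 1/(44 + (-19 + 10)) = 1/(44 - 9) = 1/35)
B(u) = 1/12 + u (B(u) = 1/(5 + 7) + u = 1/12 + u)
(c(-21, 208) + B(-119))*(22987 + 19812) = (1/35 + (1/12 - 119))*(22987 + 19812) = (1/35 - 1427/12)*42799 = -49933/420*42799 = -2137082467/420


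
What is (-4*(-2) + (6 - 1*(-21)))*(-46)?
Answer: -1610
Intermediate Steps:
(-4*(-2) + (6 - 1*(-21)))*(-46) = (8 + (6 + 21))*(-46) = (8 + 27)*(-46) = 35*(-46) = -1610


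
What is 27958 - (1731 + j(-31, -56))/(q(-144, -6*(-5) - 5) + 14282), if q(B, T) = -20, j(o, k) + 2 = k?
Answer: 398735323/14262 ≈ 27958.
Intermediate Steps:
j(o, k) = -2 + k
27958 - (1731 + j(-31, -56))/(q(-144, -6*(-5) - 5) + 14282) = 27958 - (1731 + (-2 - 56))/(-20 + 14282) = 27958 - (1731 - 58)/14262 = 27958 - 1673/14262 = 398735323/14262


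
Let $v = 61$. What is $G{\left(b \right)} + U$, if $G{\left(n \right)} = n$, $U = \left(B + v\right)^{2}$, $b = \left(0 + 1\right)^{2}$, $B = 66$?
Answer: $16130$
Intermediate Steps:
$b = 1$ ($b = 1^{2} = 1$)
$U = 16129$ ($U = \left(66 + 61\right)^{2} = 127^{2} = 16129$)
$G{\left(b \right)} + U = 1 + 16129 = 16130$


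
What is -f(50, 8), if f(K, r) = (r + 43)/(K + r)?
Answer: -51/58 ≈ -0.87931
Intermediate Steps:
f(K, r) = (43 + r)/(K + r)
-f(50, 8) = -(43 + 8)/(50 + 8) = -51/58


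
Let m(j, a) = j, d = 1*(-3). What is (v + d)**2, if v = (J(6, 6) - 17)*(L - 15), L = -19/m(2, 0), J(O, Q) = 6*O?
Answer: 877969/4 ≈ 2.1949e+5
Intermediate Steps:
d = -3
L = -19/2 ≈ -9.5000
v = -931/2 (v = (6*6 - 17)*(-19/2 - 15) = (36 - 17)*(-49/2) = 19*(-49/2) = -931/2 ≈ -465.50)
(v + d)**2 = (-931/2 - 3)**2 = (-937/2)**2 = 877969/4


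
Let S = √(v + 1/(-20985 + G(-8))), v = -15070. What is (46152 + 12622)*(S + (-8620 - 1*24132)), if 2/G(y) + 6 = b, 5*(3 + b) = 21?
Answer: -1924966048 + 58774*I*√38227062821626/50365 ≈ -1.925e+9 + 7.2151e+6*I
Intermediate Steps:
b = 6/5 (b = -3 + (⅕)*21 = -3 + 21/5 = 6/5 ≈ 1.2000)
G(y) = -5/12 (G(y) = 2/(-6 + 6/5) = 2/(-24/5) = 2*(-5/24) = -5/12)
S = I*√38227062821626/50365 (S = √(-15070 + 1/(-20985 - 5/12)) = √(-15070 + 1/(-251825/12)) = √(-15070 - 12/251825) = √(-3795002762/251825) = I*√38227062821626/50365 ≈ 122.76*I)
(46152 + 12622)*(S + (-8620 - 1*24132)) = (46152 + 12622)*(I*√38227062821626/50365 + (-8620 - 1*24132)) = 58774*(I*√38227062821626/50365 + (-8620 - 24132)) = 58774*(I*√38227062821626/50365 - 32752) = 58774*(-32752 + I*√38227062821626/50365) = -1924966048 + 58774*I*√38227062821626/50365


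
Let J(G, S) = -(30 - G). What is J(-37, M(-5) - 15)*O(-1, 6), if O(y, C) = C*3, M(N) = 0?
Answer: -1206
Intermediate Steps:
O(y, C) = 3*C
J(G, S) = -30 + G
J(-37, M(-5) - 15)*O(-1, 6) = (-30 - 37)*(3*6) = -67*18 = -1206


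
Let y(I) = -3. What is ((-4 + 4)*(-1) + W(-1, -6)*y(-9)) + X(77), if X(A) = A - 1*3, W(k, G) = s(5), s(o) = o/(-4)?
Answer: 311/4 ≈ 77.750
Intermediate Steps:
s(o) = -o/4 (s(o) = o*(-¼) = -o/4)
W(k, G) = -5/4 (W(k, G) = -¼*5 = -5/4)
X(A) = -3 + A (X(A) = A - 3 = -3 + A)
((-4 + 4)*(-1) + W(-1, -6)*y(-9)) + X(77) = ((-4 + 4)*(-1) - 5/4*(-3)) + (-3 + 77) = (0*(-1) + 15/4) + 74 = (0 + 15/4) + 74 = 15/4 + 74 = 311/4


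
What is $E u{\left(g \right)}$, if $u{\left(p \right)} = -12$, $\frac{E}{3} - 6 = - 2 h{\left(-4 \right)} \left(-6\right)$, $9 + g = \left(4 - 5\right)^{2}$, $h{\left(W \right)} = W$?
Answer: $1512$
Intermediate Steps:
$g = -8$ ($g = -9 + \left(4 - 5\right)^{2} = -9 + \left(-1\right)^{2} = -9 + 1 = -8$)
$E = -126$ ($E = 18 + 3 \left(-2\right) \left(-4\right) \left(-6\right) = 18 + 3 \cdot 8 \left(-6\right) = 18 + 3 \left(-48\right) = 18 - 144 = -126$)
$E u{\left(g \right)} = \left(-126\right) \left(-12\right) = 1512$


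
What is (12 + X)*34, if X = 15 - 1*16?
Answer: 374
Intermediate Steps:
X = -1 (X = 15 - 16 = -1)
(12 + X)*34 = (12 - 1)*34 = 11*34 = 374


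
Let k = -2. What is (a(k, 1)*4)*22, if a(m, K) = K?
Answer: 88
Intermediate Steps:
(a(k, 1)*4)*22 = (1*4)*22 = 4*22 = 88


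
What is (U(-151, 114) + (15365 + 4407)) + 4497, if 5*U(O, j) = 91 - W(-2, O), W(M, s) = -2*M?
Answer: 121432/5 ≈ 24286.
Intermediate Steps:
U(O, j) = 87/5 (U(O, j) = (91 - (-2)*(-2))/5 = (91 - 1*4)/5 = (91 - 4)/5 = (⅕)*87 = 87/5)
(U(-151, 114) + (15365 + 4407)) + 4497 = (87/5 + (15365 + 4407)) + 4497 = (87/5 + 19772) + 4497 = 98947/5 + 4497 = 121432/5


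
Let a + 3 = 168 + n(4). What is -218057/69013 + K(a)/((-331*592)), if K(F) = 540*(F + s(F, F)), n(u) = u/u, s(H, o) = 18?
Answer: -442730687/120743173 ≈ -3.6667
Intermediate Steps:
n(u) = 1
a = 166 (a = -3 + (168 + 1) = -3 + 169 = 166)
K(F) = 9720 + 540*F (K(F) = 540*(F + 18) = 540*(18 + F) = 9720 + 540*F)
-218057/69013 + K(a)/((-331*592)) = -218057/69013 + (9720 + 540*166)/((-331*592)) = -218057*1/69013 + (9720 + 89640)/(-195952) = -31151/9859 + 99360*(-1/195952) = -31151/9859 - 6210/12247 = -442730687/120743173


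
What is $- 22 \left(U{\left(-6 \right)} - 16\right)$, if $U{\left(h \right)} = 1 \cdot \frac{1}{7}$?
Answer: $\frac{2442}{7} \approx 348.86$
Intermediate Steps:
$U{\left(h \right)} = \frac{1}{7}$ ($U{\left(h \right)} = 1 \cdot \frac{1}{7} = \frac{1}{7}$)
$- 22 \left(U{\left(-6 \right)} - 16\right) = - 22 \left(\frac{1}{7} - 16\right) = \left(-22\right) \left(- \frac{111}{7}\right) = \frac{2442}{7}$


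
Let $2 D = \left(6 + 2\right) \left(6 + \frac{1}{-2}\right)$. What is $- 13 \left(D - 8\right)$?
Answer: $-182$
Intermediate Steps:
$D = 22$ ($D = \frac{\left(6 + 2\right) \left(6 + \frac{1}{-2}\right)}{2} = \frac{8 \left(6 - \frac{1}{2}\right)}{2} = \frac{8 \cdot \frac{11}{2}}{2} = \frac{1}{2} \cdot 44 = 22$)
$- 13 \left(D - 8\right) = - 13 \left(22 - 8\right) = \left(-13\right) 14 = -182$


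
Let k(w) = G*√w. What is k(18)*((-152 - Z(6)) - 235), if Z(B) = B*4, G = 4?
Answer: -4932*√2 ≈ -6974.9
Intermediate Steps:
Z(B) = 4*B
k(w) = 4*√w
k(18)*((-152 - Z(6)) - 235) = (4*√18)*((-152 - 4*6) - 235) = (4*(3*√2))*((-152 - 1*24) - 235) = (12*√2)*((-152 - 24) - 235) = (12*√2)*(-176 - 235) = (12*√2)*(-411) = -4932*√2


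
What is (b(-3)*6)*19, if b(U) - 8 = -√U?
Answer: 912 - 114*I*√3 ≈ 912.0 - 197.45*I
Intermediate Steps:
b(U) = 8 - √U
(b(-3)*6)*19 = ((8 - √(-3))*6)*19 = ((8 - I*√3)*6)*19 = (48 - 6*I*√3)*19 = 912 - 114*I*√3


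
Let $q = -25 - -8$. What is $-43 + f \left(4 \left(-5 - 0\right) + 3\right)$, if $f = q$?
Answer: $246$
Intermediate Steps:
$q = -17$ ($q = -25 + 8 = -17$)
$f = -17$
$-43 + f \left(4 \left(-5 - 0\right) + 3\right) = -43 - 17 \left(4 \left(-5 - 0\right) + 3\right) = -43 - 17 \left(4 \left(-5 + 0\right) + 3\right) = -43 - 17 \left(4 \left(-5\right) + 3\right) = -43 - 17 \left(-20 + 3\right) = -43 - -289 = -43 + 289 = 246$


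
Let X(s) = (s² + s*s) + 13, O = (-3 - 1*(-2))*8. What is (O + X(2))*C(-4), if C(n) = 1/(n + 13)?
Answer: 13/9 ≈ 1.4444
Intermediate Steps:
O = -8 (O = (-3 + 2)*8 = -1*8 = -8)
C(n) = 1/(13 + n)
X(s) = 13 + 2*s² (X(s) = (s² + s²) + 13 = 2*s² + 13 = 13 + 2*s²)
(O + X(2))*C(-4) = (-8 + (13 + 2*2²))/(13 - 4) = (-8 + (13 + 2*4))/9 = (-8 + (13 + 8))*(⅑) = (-8 + 21)*(⅑) = 13*(⅑) = 13/9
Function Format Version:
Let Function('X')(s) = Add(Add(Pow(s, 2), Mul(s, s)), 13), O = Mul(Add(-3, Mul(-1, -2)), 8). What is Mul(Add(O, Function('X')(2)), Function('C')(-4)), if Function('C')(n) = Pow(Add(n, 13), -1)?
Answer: Rational(13, 9) ≈ 1.4444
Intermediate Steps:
O = -8 (O = Mul(Add(-3, 2), 8) = Mul(-1, 8) = -8)
Function('C')(n) = Pow(Add(13, n), -1)
Function('X')(s) = Add(13, Mul(2, Pow(s, 2))) (Function('X')(s) = Add(Add(Pow(s, 2), Pow(s, 2)), 13) = Add(Mul(2, Pow(s, 2)), 13) = Add(13, Mul(2, Pow(s, 2))))
Mul(Add(O, Function('X')(2)), Function('C')(-4)) = Mul(Add(-8, Add(13, Mul(2, Pow(2, 2)))), Pow(Add(13, -4), -1)) = Mul(Add(-8, Add(13, Mul(2, 4))), Pow(9, -1)) = Mul(Add(-8, Add(13, 8)), Rational(1, 9)) = Mul(Add(-8, 21), Rational(1, 9)) = Mul(13, Rational(1, 9)) = Rational(13, 9)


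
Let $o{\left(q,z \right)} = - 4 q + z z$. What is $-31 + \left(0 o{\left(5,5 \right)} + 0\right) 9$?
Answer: $-31$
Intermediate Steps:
$o{\left(q,z \right)} = z^{2} - 4 q$ ($o{\left(q,z \right)} = - 4 q + z^{2} = z^{2} - 4 q$)
$-31 + \left(0 o{\left(5,5 \right)} + 0\right) 9 = -31 + \left(0 \left(5^{2} - 20\right) + 0\right) 9 = -31 + \left(0 \left(25 - 20\right) + 0\right) 9 = -31 + \left(0 \cdot 5 + 0\right) 9 = -31 + \left(0 + 0\right) 9 = -31 + 0 \cdot 9 = -31 + 0 = -31$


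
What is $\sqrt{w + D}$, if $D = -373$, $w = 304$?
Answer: $i \sqrt{69} \approx 8.3066 i$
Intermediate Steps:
$\sqrt{w + D} = \sqrt{304 - 373} = \sqrt{-69} = i \sqrt{69}$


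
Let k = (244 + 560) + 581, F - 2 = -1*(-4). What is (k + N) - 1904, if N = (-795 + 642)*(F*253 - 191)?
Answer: -203550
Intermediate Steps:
F = 6 (F = 2 - 1*(-4) = 2 + 4 = 6)
k = 1385 (k = 804 + 581 = 1385)
N = -203031 (N = (-795 + 642)*(6*253 - 191) = -153*(1518 - 191) = -153*1327 = -203031)
(k + N) - 1904 = (1385 - 203031) - 1904 = -201646 - 1904 = -203550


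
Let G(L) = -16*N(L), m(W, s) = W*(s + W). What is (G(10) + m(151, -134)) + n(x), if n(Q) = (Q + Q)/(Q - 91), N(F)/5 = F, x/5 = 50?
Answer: 281453/159 ≈ 1770.1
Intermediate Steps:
m(W, s) = W*(W + s)
x = 250 (x = 5*50 = 250)
N(F) = 5*F
n(Q) = 2*Q/(-91 + Q) (n(Q) = (2*Q)/(-91 + Q) = 2*Q/(-91 + Q))
G(L) = -80*L
(G(10) + m(151, -134)) + n(x) = (-80*10 + 151*(151 - 134)) + 2*250/(-91 + 250) = (-800 + 151*17) + 2*250/159 = (-800 + 2567) + 2*250*(1/159) = 1767 + 500/159 = 281453/159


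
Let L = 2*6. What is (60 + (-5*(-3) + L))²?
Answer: 7569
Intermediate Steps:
L = 12
(60 + (-5*(-3) + L))² = (60 + (-5*(-3) + 12))² = (60 + (15 + 12))² = (60 + 27)² = 87² = 7569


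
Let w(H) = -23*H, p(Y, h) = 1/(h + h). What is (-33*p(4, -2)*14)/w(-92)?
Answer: 231/4232 ≈ 0.054584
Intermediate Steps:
p(Y, h) = 1/(2*h)
(-33*p(4, -2)*14)/w(-92) = (-33/(2*(-2))*14)/((-23*(-92))) = (-33*(-1)/(2*2)*14)/2116 = (-33*(-¼)*14)*(1/2116) = ((33/4)*14)*(1/2116) = (231/2)*(1/2116) = 231/4232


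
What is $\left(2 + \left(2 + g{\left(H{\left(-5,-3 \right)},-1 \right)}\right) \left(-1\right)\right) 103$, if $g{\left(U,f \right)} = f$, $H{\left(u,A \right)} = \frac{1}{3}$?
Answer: $103$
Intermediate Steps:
$H{\left(u,A \right)} = \frac{1}{3}$
$\left(2 + \left(2 + g{\left(H{\left(-5,-3 \right)},-1 \right)}\right) \left(-1\right)\right) 103 = \left(2 + \left(2 - 1\right) \left(-1\right)\right) 103 = \left(2 + 1 \left(-1\right)\right) 103 = \left(2 - 1\right) 103 = 1 \cdot 103 = 103$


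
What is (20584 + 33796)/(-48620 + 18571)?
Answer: -54380/30049 ≈ -1.8097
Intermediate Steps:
(20584 + 33796)/(-48620 + 18571) = 54380/(-30049) = 54380*(-1/30049) = -54380/30049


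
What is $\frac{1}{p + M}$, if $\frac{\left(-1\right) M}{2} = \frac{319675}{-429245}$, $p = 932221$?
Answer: $\frac{85849}{80030368499} \approx 1.0727 \cdot 10^{-6}$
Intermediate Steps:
$M = \frac{127870}{85849}$ ($M = - 2 \frac{319675}{-429245} = - 2 \cdot 319675 \left(- \frac{1}{429245}\right) = \left(-2\right) \left(- \frac{63935}{85849}\right) = \frac{127870}{85849} \approx 1.4895$)
$\frac{1}{p + M} = \frac{1}{932221 + \frac{127870}{85849}} = \frac{1}{\frac{80030368499}{85849}} = \frac{85849}{80030368499}$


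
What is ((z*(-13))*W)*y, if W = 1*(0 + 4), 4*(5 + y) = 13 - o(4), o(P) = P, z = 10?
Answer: 1430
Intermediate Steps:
y = -11/4 (y = -5 + (13 - 1*4)/4 = -5 + (13 - 4)/4 = -5 + (1/4)*9 = -5 + 9/4 = -11/4 ≈ -2.7500)
W = 4 (W = 1*4 = 4)
((z*(-13))*W)*y = ((10*(-13))*4)*(-11/4) = -130*4*(-11/4) = -520*(-11/4) = 1430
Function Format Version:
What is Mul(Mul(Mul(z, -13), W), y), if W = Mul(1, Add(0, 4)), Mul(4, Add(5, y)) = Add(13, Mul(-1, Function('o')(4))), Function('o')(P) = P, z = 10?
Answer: 1430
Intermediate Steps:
y = Rational(-11, 4) (y = Add(-5, Mul(Rational(1, 4), Add(13, Mul(-1, 4)))) = Add(-5, Mul(Rational(1, 4), Add(13, -4))) = Add(-5, Mul(Rational(1, 4), 9)) = Add(-5, Rational(9, 4)) = Rational(-11, 4) ≈ -2.7500)
W = 4 (W = Mul(1, 4) = 4)
Mul(Mul(Mul(z, -13), W), y) = Mul(Mul(Mul(10, -13), 4), Rational(-11, 4)) = Mul(Mul(-130, 4), Rational(-11, 4)) = Mul(-520, Rational(-11, 4)) = 1430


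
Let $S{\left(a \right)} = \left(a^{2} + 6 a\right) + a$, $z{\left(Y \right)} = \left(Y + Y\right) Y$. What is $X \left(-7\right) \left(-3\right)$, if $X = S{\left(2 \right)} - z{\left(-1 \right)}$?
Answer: $336$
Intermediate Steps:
$z{\left(Y \right)} = 2 Y^{2}$ ($z{\left(Y \right)} = 2 Y Y = 2 Y^{2}$)
$S{\left(a \right)} = a^{2} + 7 a$
$X = 16$ ($X = 2 \left(7 + 2\right) - 2 \left(-1\right)^{2} = 2 \cdot 9 - 2 \cdot 1 = 18 - 2 = 16$)
$X \left(-7\right) \left(-3\right) = 16 \left(-7\right) \left(-3\right) = \left(-112\right) \left(-3\right) = 336$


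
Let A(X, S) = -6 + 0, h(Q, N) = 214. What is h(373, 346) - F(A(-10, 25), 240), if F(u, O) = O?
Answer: -26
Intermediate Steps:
A(X, S) = -6
h(373, 346) - F(A(-10, 25), 240) = 214 - 1*240 = 214 - 240 = -26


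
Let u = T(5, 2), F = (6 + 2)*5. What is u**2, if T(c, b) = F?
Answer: 1600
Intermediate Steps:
F = 40 (F = 8*5 = 40)
T(c, b) = 40
u = 40
u**2 = 40**2 = 1600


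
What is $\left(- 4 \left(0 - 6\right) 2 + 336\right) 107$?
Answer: $41088$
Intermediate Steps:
$\left(- 4 \left(0 - 6\right) 2 + 336\right) 107 = \left(\left(-4\right) \left(-6\right) 2 + 336\right) 107 = \left(24 \cdot 2 + 336\right) 107 = \left(48 + 336\right) 107 = 384 \cdot 107 = 41088$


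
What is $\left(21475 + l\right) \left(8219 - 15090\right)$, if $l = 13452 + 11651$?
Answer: $-320037438$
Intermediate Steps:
$l = 25103$
$\left(21475 + l\right) \left(8219 - 15090\right) = \left(21475 + 25103\right) \left(8219 - 15090\right) = 46578 \left(-6871\right) = -320037438$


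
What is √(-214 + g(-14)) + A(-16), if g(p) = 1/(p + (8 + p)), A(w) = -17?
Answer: -17 + I*√21405/10 ≈ -17.0 + 14.63*I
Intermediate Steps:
g(p) = 1/(8 + 2*p)
√(-214 + g(-14)) + A(-16) = √(-214 + 1/(2*(4 - 14))) - 17 = √(-214 + (½)/(-10)) - 17 = √(-214 + (½)*(-⅒)) - 17 = √(-214 - 1/20) - 17 = √(-4281/20) - 17 = I*√21405/10 - 17 = -17 + I*√21405/10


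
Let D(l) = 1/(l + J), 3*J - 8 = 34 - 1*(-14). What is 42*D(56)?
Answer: 9/16 ≈ 0.56250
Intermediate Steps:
J = 56/3 (J = 8/3 + (34 - 1*(-14))/3 = 8/3 + (34 + 14)/3 = 8/3 + (1/3)*48 = 8/3 + 16 = 56/3 ≈ 18.667)
D(l) = 1/(56/3 + l) (D(l) = 1/(l + 56/3) = 1/(56/3 + l))
42*D(56) = 42*(3/(56 + 3*56)) = 42*(3/(56 + 168)) = 42*(3/224) = 9/16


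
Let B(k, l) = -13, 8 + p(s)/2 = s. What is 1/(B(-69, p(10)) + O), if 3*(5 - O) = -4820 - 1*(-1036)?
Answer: 3/3760 ≈ 0.00079787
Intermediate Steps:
p(s) = -16 + 2*s
O = 3799/3 (O = 5 - (-4820 - 1*(-1036))/3 = 5 - (-4820 + 1036)/3 = 5 - 1/3*(-3784) = 5 + 3784/3 = 3799/3 ≈ 1266.3)
1/(B(-69, p(10)) + O) = 1/(-13 + 3799/3) = 1/(3760/3) = 3/3760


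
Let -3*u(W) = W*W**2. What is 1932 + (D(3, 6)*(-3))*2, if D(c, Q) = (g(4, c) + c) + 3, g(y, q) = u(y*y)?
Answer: 10088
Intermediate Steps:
u(W) = -W**3/3 (u(W) = -W*W**2/3 = -W**3/3)
g(y, q) = -y**6/3
D(c, Q) = -4087/3 + c (D(c, Q) = (-1/3*4**6 + c) + 3 = (-1/3*4096 + c) + 3 = (-4096/3 + c) + 3 = -4087/3 + c)
1932 + (D(3, 6)*(-3))*2 = 1932 + ((-4087/3 + 3)*(-3))*2 = 1932 - 4078/3*(-3)*2 = 1932 + 4078*2 = 1932 + 8156 = 10088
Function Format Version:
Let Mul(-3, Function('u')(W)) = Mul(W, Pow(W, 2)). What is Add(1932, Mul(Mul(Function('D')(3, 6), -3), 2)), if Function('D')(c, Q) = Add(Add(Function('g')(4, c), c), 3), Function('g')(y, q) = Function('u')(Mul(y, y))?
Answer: 10088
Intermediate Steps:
Function('u')(W) = Mul(Rational(-1, 3), Pow(W, 3)) (Function('u')(W) = Mul(Rational(-1, 3), Mul(W, Pow(W, 2))) = Mul(Rational(-1, 3), Pow(W, 3)))
Function('g')(y, q) = Mul(Rational(-1, 3), Pow(y, 6)) (Function('g')(y, q) = Mul(Rational(-1, 3), Pow(Mul(y, y), 3)) = Mul(Rational(-1, 3), Pow(Pow(y, 2), 3)) = Mul(Rational(-1, 3), Pow(y, 6)))
Function('D')(c, Q) = Add(Rational(-4087, 3), c) (Function('D')(c, Q) = Add(Add(Mul(Rational(-1, 3), Pow(4, 6)), c), 3) = Add(Add(Mul(Rational(-1, 3), 4096), c), 3) = Add(Add(Rational(-4096, 3), c), 3) = Add(Rational(-4087, 3), c))
Add(1932, Mul(Mul(Function('D')(3, 6), -3), 2)) = Add(1932, Mul(Mul(Add(Rational(-4087, 3), 3), -3), 2)) = Add(1932, Mul(Mul(Rational(-4078, 3), -3), 2)) = Add(1932, Mul(4078, 2)) = Add(1932, 8156) = 10088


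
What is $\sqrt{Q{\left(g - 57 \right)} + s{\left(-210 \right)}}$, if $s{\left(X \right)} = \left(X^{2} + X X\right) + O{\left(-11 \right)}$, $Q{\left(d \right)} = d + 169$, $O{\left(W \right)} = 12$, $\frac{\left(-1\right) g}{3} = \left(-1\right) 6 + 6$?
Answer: $2 \sqrt{22081} \approx 297.19$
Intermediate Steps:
$g = 0$ ($g = - 3 \left(\left(-1\right) 6 + 6\right) = - 3 \left(-6 + 6\right) = \left(-3\right) 0 = 0$)
$Q{\left(d \right)} = 169 + d$
$s{\left(X \right)} = 12 + 2 X^{2}$ ($s{\left(X \right)} = \left(X^{2} + X X\right) + 12 = \left(X^{2} + X^{2}\right) + 12 = 2 X^{2} + 12 = 12 + 2 X^{2}$)
$\sqrt{Q{\left(g - 57 \right)} + s{\left(-210 \right)}} = \sqrt{\left(169 + \left(0 - 57\right)\right) + \left(12 + 2 \left(-210\right)^{2}\right)} = \sqrt{\left(169 + \left(0 - 57\right)\right) + \left(12 + 2 \cdot 44100\right)} = \sqrt{\left(169 - 57\right) + \left(12 + 88200\right)} = \sqrt{112 + 88212} = \sqrt{88324} = 2 \sqrt{22081}$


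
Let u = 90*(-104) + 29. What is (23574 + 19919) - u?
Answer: 52824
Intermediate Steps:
u = -9331 (u = -9360 + 29 = -9331)
(23574 + 19919) - u = (23574 + 19919) - 1*(-9331) = 43493 + 9331 = 52824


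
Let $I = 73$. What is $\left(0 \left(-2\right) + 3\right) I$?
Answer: $219$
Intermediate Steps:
$\left(0 \left(-2\right) + 3\right) I = \left(0 \left(-2\right) + 3\right) 73 = \left(0 + 3\right) 73 = 3 \cdot 73 = 219$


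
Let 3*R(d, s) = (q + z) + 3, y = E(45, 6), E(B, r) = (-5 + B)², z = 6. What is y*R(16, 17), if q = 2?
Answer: 17600/3 ≈ 5866.7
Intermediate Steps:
y = 1600 (y = (-5 + 45)² = 40² = 1600)
R(d, s) = 11/3 (R(d, s) = ((2 + 6) + 3)/3 = (8 + 3)/3 = (⅓)*11 = 11/3)
y*R(16, 17) = 1600*(11/3) = 17600/3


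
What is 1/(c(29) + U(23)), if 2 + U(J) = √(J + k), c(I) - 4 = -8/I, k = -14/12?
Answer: -8700/95171 + 841*√786/95171 ≈ 0.15633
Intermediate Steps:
k = -7/6 (k = -14*1/12 = -7/6 ≈ -1.1667)
c(I) = 4 - 8/I
U(J) = -2 + √(-7/6 + J) (U(J) = -2 + √(J - 7/6) = -2 + √(-7/6 + J))
1/(c(29) + U(23)) = 1/((4 - 8/29) + (-2 + √(-42 + 36*23)/6)) = 1/((4 - 8*1/29) + (-2 + √(-42 + 828)/6)) = 1/((4 - 8/29) + (-2 + √786/6)) = 1/(108/29 + (-2 + √786/6)) = 1/(50/29 + √786/6)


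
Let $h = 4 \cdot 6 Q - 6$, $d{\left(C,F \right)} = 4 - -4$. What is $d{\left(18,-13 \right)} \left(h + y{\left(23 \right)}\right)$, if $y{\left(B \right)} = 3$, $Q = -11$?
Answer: $-2136$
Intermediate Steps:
$d{\left(C,F \right)} = 8$ ($d{\left(C,F \right)} = 4 + 4 = 8$)
$h = -270$ ($h = 4 \cdot 6 \left(-11\right) - 6 = 24 \left(-11\right) - 6 = -264 - 6 = -270$)
$d{\left(18,-13 \right)} \left(h + y{\left(23 \right)}\right) = 8 \left(-270 + 3\right) = 8 \left(-267\right) = -2136$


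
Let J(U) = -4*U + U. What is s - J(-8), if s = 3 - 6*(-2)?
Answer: -9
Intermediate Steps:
J(U) = -3*U
s = 15 (s = 3 + 12 = 15)
s - J(-8) = 15 - (-3)*(-8) = 15 - 1*24 = 15 - 24 = -9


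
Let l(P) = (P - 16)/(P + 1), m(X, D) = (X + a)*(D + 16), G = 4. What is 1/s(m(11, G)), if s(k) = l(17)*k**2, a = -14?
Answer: 1/200 ≈ 0.0050000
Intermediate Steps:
m(X, D) = (-14 + X)*(16 + D) (m(X, D) = (X - 14)*(D + 16) = (-14 + X)*(16 + D))
l(P) = (-16 + P)/(1 + P)
s(k) = k**2/18 (s(k) = ((-16 + 17)/(1 + 17))*k**2 = (1/18)*k**2 = ((1/18)*1)*k**2 = k**2/18)
1/s(m(11, G)) = 1/((-224 - 14*4 + 16*11 + 4*11)**2/18) = 1/((-224 - 56 + 176 + 44)**2/18) = 1/((1/18)*(-60)**2) = 1/((1/18)*3600) = 1/200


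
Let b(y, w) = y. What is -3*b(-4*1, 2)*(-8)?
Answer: -96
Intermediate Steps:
-3*b(-4*1, 2)*(-8) = -(-12)*(-8) = -3*(-4)*(-8) = 12*(-8) = -96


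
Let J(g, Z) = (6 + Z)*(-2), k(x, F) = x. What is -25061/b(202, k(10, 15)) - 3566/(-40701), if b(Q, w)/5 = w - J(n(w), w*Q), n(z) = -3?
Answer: -315860767/275545770 ≈ -1.1463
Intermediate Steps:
J(g, Z) = -12 - 2*Z
b(Q, w) = 60 + 5*w + 10*Q*w (b(Q, w) = 5*(w - (-12 - 2*w*Q)) = 5*(w - (-12 - 2*Q*w)) = 5*(w + (12 + 2*Q*w)) = 5*(12 + w + 2*Q*w) = 60 + 5*w + 10*Q*w)
-25061/b(202, k(10, 15)) - 3566/(-40701) = -25061/(60 + 5*10 + 10*202*10) - 3566/(-40701) = -25061/(60 + 50 + 20200) - 3566*(-1/40701) = -25061/20310 + 3566/40701 = -315860767/275545770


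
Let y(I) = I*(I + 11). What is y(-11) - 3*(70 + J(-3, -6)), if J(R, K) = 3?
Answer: -219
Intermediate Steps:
y(I) = I*(11 + I)
y(-11) - 3*(70 + J(-3, -6)) = -11*(11 - 11) - 3*(70 + 3) = -11*0 - 3*73 = 0 - 219 = -219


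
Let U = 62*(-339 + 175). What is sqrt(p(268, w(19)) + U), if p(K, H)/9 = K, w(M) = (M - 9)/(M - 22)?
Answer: 2*I*sqrt(1939) ≈ 88.068*I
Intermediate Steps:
w(M) = (-9 + M)/(-22 + M)
p(K, H) = 9*K
U = -10168 (U = 62*(-164) = -10168)
sqrt(p(268, w(19)) + U) = sqrt(9*268 - 10168) = sqrt(2412 - 10168) = sqrt(-7756) = 2*I*sqrt(1939)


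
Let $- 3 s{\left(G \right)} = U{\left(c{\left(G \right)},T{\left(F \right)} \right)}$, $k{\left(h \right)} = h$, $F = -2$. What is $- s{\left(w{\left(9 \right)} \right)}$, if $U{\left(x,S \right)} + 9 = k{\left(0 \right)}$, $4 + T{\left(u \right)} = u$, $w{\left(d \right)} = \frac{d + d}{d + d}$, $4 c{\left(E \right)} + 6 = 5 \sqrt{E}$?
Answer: $-3$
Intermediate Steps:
$c{\left(E \right)} = - \frac{3}{2} + \frac{5 \sqrt{E}}{4}$
$w{\left(d \right)} = 1$ ($w{\left(d \right)} = \frac{2 d}{2 d} = 2 d \frac{1}{2 d} = 1$)
$T{\left(u \right)} = -4 + u$
$U{\left(x,S \right)} = -9$ ($U{\left(x,S \right)} = -9 + 0 = -9$)
$s{\left(G \right)} = 3$ ($s{\left(G \right)} = \left(- \frac{1}{3}\right) \left(-9\right) = 3$)
$- s{\left(w{\left(9 \right)} \right)} = \left(-1\right) 3 = -3$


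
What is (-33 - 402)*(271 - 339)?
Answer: 29580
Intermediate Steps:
(-33 - 402)*(271 - 339) = -435*(-68) = 29580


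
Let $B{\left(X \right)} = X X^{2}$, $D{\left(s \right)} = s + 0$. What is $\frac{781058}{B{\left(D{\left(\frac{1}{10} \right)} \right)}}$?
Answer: $781058000$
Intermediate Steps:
$D{\left(s \right)} = s$
$B{\left(X \right)} = X^{3}$
$\frac{781058}{B{\left(D{\left(\frac{1}{10} \right)} \right)}} = \frac{781058}{\left(\frac{1}{10}\right)^{3}} = 781058 \frac{1}{\frac{1}{1000}} = 781058 \cdot 1000 = 781058000$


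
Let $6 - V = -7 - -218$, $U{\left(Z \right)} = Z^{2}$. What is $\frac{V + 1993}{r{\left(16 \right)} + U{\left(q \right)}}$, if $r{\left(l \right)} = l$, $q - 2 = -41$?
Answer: $\frac{1788}{1537} \approx 1.1633$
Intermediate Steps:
$q = -39$ ($q = 2 - 41 = -39$)
$V = -205$ ($V = 6 - \left(-7 - -218\right) = 6 - \left(-7 + 218\right) = 6 - 211 = -205$)
$\frac{V + 1993}{r{\left(16 \right)} + U{\left(q \right)}} = \frac{-205 + 1993}{16 + \left(-39\right)^{2}} = \frac{1788}{16 + 1521} = \frac{1788}{1537}$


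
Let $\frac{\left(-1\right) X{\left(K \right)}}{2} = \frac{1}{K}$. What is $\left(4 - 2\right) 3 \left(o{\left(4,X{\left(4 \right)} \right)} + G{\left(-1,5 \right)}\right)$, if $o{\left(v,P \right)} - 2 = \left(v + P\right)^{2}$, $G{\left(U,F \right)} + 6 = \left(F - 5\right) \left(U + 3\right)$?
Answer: $\frac{99}{2} \approx 49.5$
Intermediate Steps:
$G{\left(U,F \right)} = -6 + \left(-5 + F\right) \left(3 + U\right)$ ($G{\left(U,F \right)} = -6 + \left(F - 5\right) \left(U + 3\right) = -6 + \left(-5 + F\right) \left(3 + U\right)$)
$X{\left(K \right)} = - \frac{2}{K}$
$o{\left(v,P \right)} = 2 + \left(P + v\right)^{2}$ ($o{\left(v,P \right)} = 2 + \left(v + P\right)^{2} = 2 + \left(P + v\right)^{2}$)
$\left(4 - 2\right) 3 \left(o{\left(4,X{\left(4 \right)} \right)} + G{\left(-1,5 \right)}\right) = \left(4 - 2\right) 3 \left(\left(2 + \left(- \frac{2}{4} + 4\right)^{2}\right) + \left(-21 - -5 + 3 \cdot 5 + 5 \left(-1\right)\right)\right) = 2 \cdot 3 \left(\left(2 + \left(\left(-2\right) \frac{1}{4} + 4\right)^{2}\right) + \left(-21 + 5 + 15 - 5\right)\right) = 6 \left(\left(2 + \left(- \frac{1}{2} + 4\right)^{2}\right) - 6\right) = 6 \left(\left(2 + \left(\frac{7}{2}\right)^{2}\right) - 6\right) = 6 \left(\left(2 + \frac{49}{4}\right) - 6\right) = 6 \left(\frac{57}{4} - 6\right) = 6 \cdot \frac{33}{4} = \frac{99}{2}$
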